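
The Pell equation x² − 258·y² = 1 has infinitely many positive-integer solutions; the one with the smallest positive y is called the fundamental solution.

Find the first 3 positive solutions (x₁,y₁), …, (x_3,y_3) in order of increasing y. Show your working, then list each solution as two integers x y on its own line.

257 16
132097 8224
67897601 4227120

√258 → a₀=16, period (16,32); ℓ=2 even so k=1
step 0: (16, 1)  from 16·(1,0) + (0,1)
step 1: (257, 16)  from 16·(16,1) + (1,0)
→ (257, 16).  Check: 257²=66049, 258·16²=66048, difference 1.
k=2:  x_2 = 257·257+258·16·16 = 132097,  y_2 = 257·16+16·257 = 8224
k=3:  x_3 = 257·132097+258·16·8224 = 67897601,  y_3 = 257·8224+16·132097 = 4227120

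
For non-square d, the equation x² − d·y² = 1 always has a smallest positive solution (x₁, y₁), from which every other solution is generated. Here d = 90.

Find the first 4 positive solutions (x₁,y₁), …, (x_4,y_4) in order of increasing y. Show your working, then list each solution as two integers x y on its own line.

19 2
721 76
27379 2886
1039681 109592

√90 → a₀=9, period (2,18); ℓ=2 even so k=1
a_0=9:  p_0=9·1+0=9,  q_0=9·0+1=1
a_1=2:  p_1=2·9+1=19,  q_1=2·1+0=2
fundamental: x₁=19, y₁=2  (since 361 − 90·4 = 1)
n=2: (19,2)∘(19,2) = (19·19+90·2·2, 19·2+2·19) = (721,76)
n=3: (721,76)∘(19,2) = (19·721+90·2·76, 19·76+2·721) = (27379,2886)
n=4: (27379,2886)∘(19,2) = (19·27379+90·2·2886, 19·2886+2·27379) = (1039681,109592)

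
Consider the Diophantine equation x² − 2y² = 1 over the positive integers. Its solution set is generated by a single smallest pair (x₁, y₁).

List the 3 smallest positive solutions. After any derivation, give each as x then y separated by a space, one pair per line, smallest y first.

√2 = [1; 2, …], period ℓ=1 (odd) → k=1
a_0=1:  p_0=1·1+0=1,  q_0=1·0+1=1
a_1=2:  p_1=2·1+1=3,  q_1=2·1+0=2
→ (3, 2).  Check: 3²=9, 2·2²=8, difference 1.
n=2: (3,2)∘(3,2) = (3·3+2·2·2, 3·2+2·3) = (17,12)
n=3: (17,12)∘(3,2) = (3·17+2·2·12, 3·12+2·17) = (99,70)

3 2
17 12
99 70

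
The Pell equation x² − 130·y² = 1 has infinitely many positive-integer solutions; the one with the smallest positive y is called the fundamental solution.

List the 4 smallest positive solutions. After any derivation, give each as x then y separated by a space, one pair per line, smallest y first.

6499 570
84474001 7408860
1097993058499 96300361710
14271713689896001 1251712094097720

√130 = [11; 2,2,22, …], period ℓ=3 (odd) → k=5
i=0: a=11 ⇒ p=11, q=1
…
i=4: a=2 ⇒ p=2611, q=229
i=5: a=2 ⇒ p=6499, q=570
(x₁, y₁) = (6499, 570);  6499² − 130·570² = 1 ✓
n=2: (6499,570)∘(6499,570) = (6499·6499+130·570·570, 6499·570+570·6499) = (84474001,7408860)
n=3: (84474001,7408860)∘(6499,570) = (6499·84474001+130·570·7408860, 6499·7408860+570·84474001) = (1097993058499,96300361710)
n=4: (1097993058499,96300361710)∘(6499,570) = (6499·1097993058499+130·570·96300361710, 6499·96300361710+570·1097993058499) = (14271713689896001,1251712094097720)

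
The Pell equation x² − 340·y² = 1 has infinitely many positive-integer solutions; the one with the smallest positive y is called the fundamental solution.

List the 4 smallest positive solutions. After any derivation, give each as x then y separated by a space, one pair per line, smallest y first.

285769 15498
163327842721 8857695924
93348068572789129 5062509812995614
53351968415791425367681 2893416733491029538408

√340 → a₀=18, period (2,3,1,1,1,…,3,2,36); ℓ=14 even so k=13
a_0=18:  p_0=18·1+0=18,  q_0=18·0+1=1
…
a_3=1:  p_3=1·129+37=166,  q_3=1·7+2=9
a_4=1:  p_4=1·166+129=295,  q_4=1·9+7=16
a_5=1:  p_5=1·295+166=461,  q_5=1·16+9=25
a_6=1:  p_6=1·461+295=756,  q_6=1·25+16=41
a_7=8:  p_7=8·756+461=6509,  q_7=8·41+25=353
a_8=1:  p_8=1·6509+756=7265,  q_8=1·353+41=394
…
a_12=3:  p_12=3·34813+21039=125478,  q_12=3·1888+1141=6805
a_13=2:  p_13=2·125478+34813=285769,  q_13=2·6805+1888=15498
→ (285769, 15498).  Check: 285769²=81663921361, 340·15498²=81663921360, difference 1.
k=2:  x_2 = 285769·285769+340·15498·15498 = 163327842721,  y_2 = 285769·15498+15498·285769 = 8857695924
k=3:  x_3 = 285769·163327842721+340·15498·8857695924 = 93348068572789129,  y_3 = 285769·8857695924+15498·163327842721 = 5062509812995614
k=4:  x_4 = 285769·93348068572789129+340·15498·5062509812995614 = 53351968415791425367681,  y_4 = 285769·5062509812995614+15498·93348068572789129 = 2893416733491029538408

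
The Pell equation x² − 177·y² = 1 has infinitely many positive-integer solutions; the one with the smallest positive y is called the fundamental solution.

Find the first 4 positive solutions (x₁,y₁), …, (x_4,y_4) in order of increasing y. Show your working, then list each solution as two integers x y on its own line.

√177 = [13; 3,3,2,8,2,3,3,26, …], period ℓ=8 (even) → k=7
a_0=13:  p_0=13·1+0=13,  q_0=13·0+1=1
a_1=3:  p_1=3·13+1=40,  q_1=3·1+0=3
…
a_4=8:  p_4=8·306+133=2581,  q_4=8·23+10=194
a_5=2:  p_5=2·2581+306=5468,  q_5=2·194+23=411
a_6=3:  p_6=3·5468+2581=18985,  q_6=3·411+194=1427
a_7=3:  p_7=3·18985+5468=62423,  q_7=3·1427+411=4692
→ (62423, 4692).  Check: 62423²=3896630929, 177·4692²=3896630928, difference 1.
n=2: (62423,4692)∘(62423,4692) = (62423·62423+177·4692·4692, 62423·4692+4692·62423) = (7793261857,585777432)
n=3: (7793261857,585777432)∘(62423,4692) = (62423·7793261857+177·4692·585777432, 62423·585777432+4692·7793261857) = (972957569736599,73131969270780)
n=4: (972957569736599,73131969270780)∘(62423,4692) = (62423·972957569736599+177·4692·73131969270780, 62423·73131969270780+4692·972957569736599) = (121469860743542176897,9130233834994022448)

62423 4692
7793261857 585777432
972957569736599 73131969270780
121469860743542176897 9130233834994022448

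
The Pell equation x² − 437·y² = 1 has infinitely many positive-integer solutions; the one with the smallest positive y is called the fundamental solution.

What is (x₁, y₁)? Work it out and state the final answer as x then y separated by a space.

√437 → a₀=20, period (1,9,2,9,1,40); ℓ=6 even so k=5
step 0: (20, 1)  from 20·(1,0) + (0,1)
…
step 3: (439, 21)  from 2·(209,10) + (21,1)
step 4: (4160, 199)  from 9·(439,21) + (209,10)
step 5: (4599, 220)  from 1·(4160,199) + (439,21)
(x₁, y₁) = (4599, 220);  4599² − 437·220² = 1 ✓

4599 220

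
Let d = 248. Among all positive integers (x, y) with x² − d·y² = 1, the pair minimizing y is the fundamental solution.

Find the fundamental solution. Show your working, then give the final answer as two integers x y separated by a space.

63 4

√248 → a₀=15, period (1,2,1,30); ℓ=4 even so k=3
step 0: (15, 1)  from 15·(1,0) + (0,1)
…
step 2: (47, 3)  from 2·(16,1) + (15,1)
step 3: (63, 4)  from 1·(47,3) + (16,1)
fundamental: x₁=63, y₁=4  (since 3969 − 248·16 = 1)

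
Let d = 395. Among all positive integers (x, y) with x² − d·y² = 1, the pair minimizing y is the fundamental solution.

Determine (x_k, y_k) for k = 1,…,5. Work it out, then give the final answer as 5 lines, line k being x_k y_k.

[19; 1,6,1,38] for √395; ℓ=4 ⇒ convergent index 3
i=0: a=19 ⇒ p=19, q=1
i=1: a=1 ⇒ p=20, q=1
i=2: a=6 ⇒ p=139, q=7
i=3: a=1 ⇒ p=159, q=8
→ (159, 8).  Check: 159²=25281, 395·8²=25280, difference 1.
n=2: (159,8)∘(159,8) = (159·159+395·8·8, 159·8+8·159) = (50561,2544)
n=3: (50561,2544)∘(159,8) = (159·50561+395·8·2544, 159·2544+8·50561) = (16078239,808984)
n=4: (16078239,808984)∘(159,8) = (159·16078239+395·8·808984, 159·808984+8·16078239) = (5112829441,257254368)
n=5: (5112829441,257254368)∘(159,8) = (159·5112829441+395·8·257254368, 159·257254368+8·5112829441) = (1625863683999,81806080040)

159 8
50561 2544
16078239 808984
5112829441 257254368
1625863683999 81806080040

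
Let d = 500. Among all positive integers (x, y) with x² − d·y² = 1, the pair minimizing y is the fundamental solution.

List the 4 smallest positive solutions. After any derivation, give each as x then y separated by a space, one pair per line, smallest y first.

[22; 2,1,3,2,1,…,1,2,44] for √500; ℓ=14 ⇒ convergent index 13
k=0  a_k=22  p_k/q_k = 22/1
k=1  a_k=2  p_k/q_k = 45/2
…
k=5  a_k=1  p_k/q_k = 805/36
k=6  a_k=1  p_k/q_k = 1364/61
…
k=10  a_k=2  p_k/q_k = 76317/3413
k=11  a_k=3  p_k/q_k = 259205/11592
k=12  a_k=1  p_k/q_k = 335522/15005
k=13  a_k=2  p_k/q_k = 930249/41602
fundamental: x₁=930249, y₁=41602  (since 865363202001 − 500·1730726404 = 1)
(x_2, y_2) = (930249·930249 + 500·41602·41602, 930249·41602 + 41602·930249) = (1730726404001, 77400437796)
(x_3, y_3) = (930249·1730726404001 + 500·41602·77400437796, 930249·77400437796 + 41602·1730726404001) = (3220013013190122249, 144003359718540806)
(x_4, y_4) = (930249·3220013013190122249 + 500·41602·144003359718540806, 930249·144003359718540806 + 41602·3220013013190122249) = (5990827771012465337616001, 267917962749548332043592)

930249 41602
1730726404001 77400437796
3220013013190122249 144003359718540806
5990827771012465337616001 267917962749548332043592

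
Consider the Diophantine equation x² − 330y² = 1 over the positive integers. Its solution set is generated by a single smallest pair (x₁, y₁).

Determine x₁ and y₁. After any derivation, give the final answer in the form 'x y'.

109 6

[18; 6,36] for √330; ℓ=2 ⇒ convergent index 1
k=0  a_k=18  p_k/q_k = 18/1
k=1  a_k=6  p_k/q_k = 109/6
fundamental: x₁=109, y₁=6  (since 11881 − 330·36 = 1)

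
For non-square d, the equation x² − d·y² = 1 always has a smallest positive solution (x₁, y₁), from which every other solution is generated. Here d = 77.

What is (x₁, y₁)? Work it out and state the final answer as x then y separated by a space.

351 40

d=77: √d = [8; 1,3,2,3,1,16] (ℓ=6, even), read p_5/q_5
k=0  a_k=8  p_k/q_k = 8/1
…
k=2  a_k=3  p_k/q_k = 35/4
…
k=4  a_k=3  p_k/q_k = 272/31
k=5  a_k=1  p_k/q_k = 351/40
fundamental: x₁=351, y₁=40  (since 123201 − 77·1600 = 1)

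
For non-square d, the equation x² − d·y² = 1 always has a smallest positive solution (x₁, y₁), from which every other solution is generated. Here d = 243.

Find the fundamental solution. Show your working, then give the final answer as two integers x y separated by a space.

70226 4505

d=243: √d = [15; 1,1,2,3,15,3,2,1,1,30] (ℓ=10, even), read p_9/q_9
i=0: a=15 ⇒ p=15, q=1
i=1: a=1 ⇒ p=16, q=1
i=2: a=1 ⇒ p=31, q=2
i=3: a=2 ⇒ p=78, q=5
i=4: a=3 ⇒ p=265, q=17
…
i=7: a=2 ⇒ p=28901, q=1854
i=8: a=1 ⇒ p=41325, q=2651
i=9: a=1 ⇒ p=70226, q=4505
fundamental: x₁=70226, y₁=4505  (since 4931691076 − 243·20295025 = 1)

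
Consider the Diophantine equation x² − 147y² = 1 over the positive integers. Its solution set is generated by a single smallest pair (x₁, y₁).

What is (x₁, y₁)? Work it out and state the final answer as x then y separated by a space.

d=147: √d = [12; 8,24] (ℓ=2, even), read p_1/q_1
a_0=12:  p_0=12·1+0=12,  q_0=12·0+1=1
a_1=8:  p_1=8·12+1=97,  q_1=8·1+0=8
(x₁, y₁) = (97, 8);  97² − 147·8² = 1 ✓

97 8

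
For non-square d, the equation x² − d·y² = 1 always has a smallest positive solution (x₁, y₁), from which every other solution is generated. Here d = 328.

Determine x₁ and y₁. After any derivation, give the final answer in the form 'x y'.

d=328: √d = [18; 9,36] (ℓ=2, even), read p_1/q_1
step 0: (18, 1)  from 18·(1,0) + (0,1)
step 1: (163, 9)  from 9·(18,1) + (1,0)
fundamental: x₁=163, y₁=9  (since 26569 − 328·81 = 1)

163 9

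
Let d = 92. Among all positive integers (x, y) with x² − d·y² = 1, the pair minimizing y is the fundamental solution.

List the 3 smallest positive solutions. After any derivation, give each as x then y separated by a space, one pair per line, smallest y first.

√92 → a₀=9, period (1,1,2,4,2,1,1,18); ℓ=8 even so k=7
i=0: a=9 ⇒ p=9, q=1
…
i=4: a=4 ⇒ p=211, q=22
i=5: a=2 ⇒ p=470, q=49
i=6: a=1 ⇒ p=681, q=71
i=7: a=1 ⇒ p=1151, q=120
fundamental: x₁=1151, y₁=120  (since 1324801 − 92·14400 = 1)
(x_2, y_2) = (1151·1151 + 92·120·120, 1151·120 + 120·1151) = (2649601, 276240)
(x_3, y_3) = (1151·2649601 + 92·120·276240, 1151·276240 + 120·2649601) = (6099380351, 635904360)

1151 120
2649601 276240
6099380351 635904360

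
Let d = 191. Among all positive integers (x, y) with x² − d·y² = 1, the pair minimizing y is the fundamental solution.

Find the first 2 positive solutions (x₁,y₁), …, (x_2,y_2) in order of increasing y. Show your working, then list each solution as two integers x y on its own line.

√191 = [13; 1,4,1,1,3,…,4,1,26, …], period ℓ=16 (even) → k=15
step 0: (13, 1)  from 13·(1,0) + (0,1)
step 1: (14, 1)  from 1·(13,1) + (1,0)
step 2: (69, 5)  from 4·(14,1) + (13,1)
step 3: (83, 6)  from 1·(69,5) + (14,1)
step 4: (152, 11)  from 1·(83,6) + (69,5)
step 5: (539, 39)  from 3·(152,11) + (83,6)
…
step 8: (40217, 2910)  from 13·(2999,217) + (1230,89)
…
step 11: (704682, 50989)  from 3·(207083,14984) + (83433,6037)
step 12: (911765, 65973)  from 1·(704682,50989) + (207083,14984)
…
step 14: (7377553, 533821)  from 4·(1616447,116962) + (911765,65973)
step 15: (8994000, 650783)  from 1·(7377553,533821) + (1616447,116962)
(x₁, y₁) = (8994000, 650783);  8994000² − 191·650783² = 1 ✓
n=2: (8994000,650783)∘(8994000,650783) = (8994000·8994000+191·650783·650783, 8994000·650783+650783·8994000) = (161784071999999,11706284604000)

8994000 650783
161784071999999 11706284604000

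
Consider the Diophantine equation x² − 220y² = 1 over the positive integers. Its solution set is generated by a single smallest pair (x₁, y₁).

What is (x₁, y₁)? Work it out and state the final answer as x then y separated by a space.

d=220: √d = [14; 1,4,1,28] (ℓ=4, even), read p_3/q_3
step 0: (14, 1)  from 14·(1,0) + (0,1)
…
step 2: (74, 5)  from 4·(15,1) + (14,1)
step 3: (89, 6)  from 1·(74,5) + (15,1)
(x₁, y₁) = (89, 6);  89² − 220·6² = 1 ✓

89 6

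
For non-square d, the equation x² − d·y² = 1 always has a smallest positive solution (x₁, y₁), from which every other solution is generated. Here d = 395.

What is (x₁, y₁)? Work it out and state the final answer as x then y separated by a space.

[19; 1,6,1,38] for √395; ℓ=4 ⇒ convergent index 3
k=0  a_k=19  p_k/q_k = 19/1
…
k=2  a_k=6  p_k/q_k = 139/7
k=3  a_k=1  p_k/q_k = 159/8
(x₁, y₁) = (159, 8);  159² − 395·8² = 1 ✓

159 8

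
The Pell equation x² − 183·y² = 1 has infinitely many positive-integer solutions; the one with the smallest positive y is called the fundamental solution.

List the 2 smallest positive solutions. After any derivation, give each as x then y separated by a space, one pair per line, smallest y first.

d=183: √d = [13; 1,1,8,1,1,26] (ℓ=6, even), read p_5/q_5
k=0  a_k=13  p_k/q_k = 13/1
…
k=3  a_k=8  p_k/q_k = 230/17
k=4  a_k=1  p_k/q_k = 257/19
k=5  a_k=1  p_k/q_k = 487/36
fundamental: x₁=487, y₁=36  (since 237169 − 183·1296 = 1)
(487+36√183)^2 = 474337 + 35064√183

487 36
474337 35064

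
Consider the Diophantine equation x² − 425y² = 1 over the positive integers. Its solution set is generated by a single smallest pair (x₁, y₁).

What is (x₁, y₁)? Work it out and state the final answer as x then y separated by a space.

[20; 1,1,1,1,1,1,40] for √425; ℓ=7 ⇒ convergent index 13
step 0: (20, 1)  from 20·(1,0) + (0,1)
step 1: (21, 1)  from 1·(20,1) + (1,0)
…
step 3: (62, 3)  from 1·(41,2) + (21,1)
step 4: (103, 5)  from 1·(62,3) + (41,2)
step 5: (165, 8)  from 1·(103,5) + (62,3)
step 6: (268, 13)  from 1·(165,8) + (103,5)
step 7: (10885, 528)  from 40·(268,13) + (165,8)
…
step 10: (33191, 1610)  from 1·(22038,1069) + (11153,541)
…
step 12: (88420, 4289)  from 1·(55229,2679) + (33191,1610)
step 13: (143649, 6968)  from 1·(88420,4289) + (55229,2679)
→ (143649, 6968).  Check: 143649²=20635035201, 425·6968²=20635035200, difference 1.

143649 6968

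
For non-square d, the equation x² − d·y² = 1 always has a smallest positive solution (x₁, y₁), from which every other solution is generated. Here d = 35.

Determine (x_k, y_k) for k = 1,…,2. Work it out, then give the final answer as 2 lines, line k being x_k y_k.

[5; 1,10] for √35; ℓ=2 ⇒ convergent index 1
i=0: a=5 ⇒ p=5, q=1
i=1: a=1 ⇒ p=6, q=1
→ (6, 1).  Check: 6²=36, 35·1²=35, difference 1.
(x_2, y_2) = (6·6 + 35·1·1, 6·1 + 1·6) = (71, 12)

6 1
71 12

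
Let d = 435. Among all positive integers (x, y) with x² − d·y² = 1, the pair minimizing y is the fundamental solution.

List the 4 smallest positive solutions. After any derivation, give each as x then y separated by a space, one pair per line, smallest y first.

√435 → a₀=20, period (1,5,1,40); ℓ=4 even so k=3
step 0: (20, 1)  from 20·(1,0) + (0,1)
…
step 2: (125, 6)  from 5·(21,1) + (20,1)
step 3: (146, 7)  from 1·(125,6) + (21,1)
fundamental: x₁=146, y₁=7  (since 21316 − 435·49 = 1)
k=2:  x_2 = 146·146+435·7·7 = 42631,  y_2 = 146·7+7·146 = 2044
k=3:  x_3 = 146·42631+435·7·2044 = 12448106,  y_3 = 146·2044+7·42631 = 596841
k=4:  x_4 = 146·12448106+435·7·596841 = 3634804321,  y_4 = 146·596841+7·12448106 = 174275528

146 7
42631 2044
12448106 596841
3634804321 174275528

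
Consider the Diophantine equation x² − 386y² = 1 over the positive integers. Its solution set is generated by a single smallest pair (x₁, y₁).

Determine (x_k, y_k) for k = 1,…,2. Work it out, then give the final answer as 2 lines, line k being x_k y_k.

√386 = [19; 1,1,1,4,1,18,1,4,1,1,1,38, …], period ℓ=12 (even) → k=11
a_0=19:  p_0=19·1+0=19,  q_0=19·0+1=1
…
a_2=1:  p_2=1·20+19=39,  q_2=1·1+1=2
…
a_4=4:  p_4=4·59+39=275,  q_4=4·3+2=14
…
a_6=18:  p_6=18·334+275=6287,  q_6=18·17+14=320
a_7=1:  p_7=1·6287+334=6621,  q_7=1·320+17=337
a_8=4:  p_8=4·6621+6287=32771,  q_8=4·337+320=1668
…
a_10=1:  p_10=1·39392+32771=72163,  q_10=1·2005+1668=3673
a_11=1:  p_11=1·72163+39392=111555,  q_11=1·3673+2005=5678
→ (111555, 5678).  Check: 111555²=12444518025, 386·5678²=12444518024, difference 1.
(x_2, y_2) = (111555·111555 + 386·5678·5678, 111555·5678 + 5678·111555) = (24889036049, 1266818580)

111555 5678
24889036049 1266818580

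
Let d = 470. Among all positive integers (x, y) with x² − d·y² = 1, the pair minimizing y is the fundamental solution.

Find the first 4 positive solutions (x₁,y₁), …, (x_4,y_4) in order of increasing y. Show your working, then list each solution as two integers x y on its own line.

d=470: √d = [21; 1,2,8,2,1,42] (ℓ=6, even), read p_5/q_5
step 0: (21, 1)  from 21·(1,0) + (0,1)
…
step 3: (542, 25)  from 8·(65,3) + (22,1)
step 4: (1149, 53)  from 2·(542,25) + (65,3)
step 5: (1691, 78)  from 1·(1149,53) + (542,25)
→ (1691, 78).  Check: 1691²=2859481, 470·78²=2859480, difference 1.
(x_2, y_2) = (1691·1691 + 470·78·78, 1691·78 + 78·1691) = (5718961, 263796)
(x_3, y_3) = (1691·5718961 + 470·78·263796, 1691·263796 + 78·5718961) = (19341524411, 892157994)
(x_4, y_4) = (1691·19341524411 + 470·78·892157994, 1691·892157994 + 78·19341524411) = (65413029839041, 3017278071912)

1691 78
5718961 263796
19341524411 892157994
65413029839041 3017278071912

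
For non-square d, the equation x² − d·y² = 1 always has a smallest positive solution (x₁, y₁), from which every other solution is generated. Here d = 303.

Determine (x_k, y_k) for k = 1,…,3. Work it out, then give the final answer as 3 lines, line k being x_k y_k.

2524 145
12741151 731960
64317327724 3694933935

d=303: √d = [17; 2,2,5,2,2,34] (ℓ=6, even), read p_5/q_5
i=0: a=17 ⇒ p=17, q=1
i=1: a=2 ⇒ p=35, q=2
…
i=3: a=5 ⇒ p=470, q=27
i=4: a=2 ⇒ p=1027, q=59
i=5: a=2 ⇒ p=2524, q=145
→ (2524, 145).  Check: 2524²=6370576, 303·145²=6370575, difference 1.
k=2:  x_2 = 2524·2524+303·145·145 = 12741151,  y_2 = 2524·145+145·2524 = 731960
k=3:  x_3 = 2524·12741151+303·145·731960 = 64317327724,  y_3 = 2524·731960+145·12741151 = 3694933935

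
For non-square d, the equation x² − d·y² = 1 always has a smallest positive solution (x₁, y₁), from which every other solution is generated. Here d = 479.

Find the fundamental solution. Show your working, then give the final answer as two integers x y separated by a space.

2989440 136591

√479 → a₀=21, period (1,7,1,3,2,21,2,3,1,7,1,42); ℓ=12 even so k=11
a_0=21:  p_0=21·1+0=21,  q_0=21·0+1=1
…
a_2=7:  p_2=7·22+21=175,  q_2=7·1+1=8
…
a_4=3:  p_4=3·197+175=766,  q_4=3·9+8=35
…
a_10=7:  p_10=7·340591+264712=2648849,  q_10=7·15562+12095=121029
a_11=1:  p_11=1·2648849+340591=2989440,  q_11=1·121029+15562=136591
(x₁, y₁) = (2989440, 136591);  2989440² − 479·136591² = 1 ✓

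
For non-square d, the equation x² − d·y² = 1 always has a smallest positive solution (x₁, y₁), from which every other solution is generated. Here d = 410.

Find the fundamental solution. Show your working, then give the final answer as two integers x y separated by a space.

81 4

√410 → a₀=20, period (4,40); ℓ=2 even so k=1
k=0  a_k=20  p_k/q_k = 20/1
k=1  a_k=4  p_k/q_k = 81/4
(x₁, y₁) = (81, 4);  81² − 410·4² = 1 ✓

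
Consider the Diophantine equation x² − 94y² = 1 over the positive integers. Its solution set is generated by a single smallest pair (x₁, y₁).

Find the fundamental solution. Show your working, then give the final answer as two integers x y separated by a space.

2143295 221064

[9; 1,2,3,1,1,…,2,1,18] for √94; ℓ=16 ⇒ convergent index 15
step 0: (9, 1)  from 9·(1,0) + (0,1)
…
step 2: (29, 3)  from 2·(10,1) + (9,1)
…
step 9: (14417, 1487)  from 1·(12953,1336) + (1464,151)
step 10: (85038, 8771)  from 5·(14417,1487) + (12953,1336)
…
step 13: (652934, 67345)  from 3·(184493,19029) + (99455,10258)
step 14: (1490361, 153719)  from 2·(652934,67345) + (184493,19029)
step 15: (2143295, 221064)  from 1·(1490361,153719) + (652934,67345)
(x₁, y₁) = (2143295, 221064);  2143295² − 94·221064² = 1 ✓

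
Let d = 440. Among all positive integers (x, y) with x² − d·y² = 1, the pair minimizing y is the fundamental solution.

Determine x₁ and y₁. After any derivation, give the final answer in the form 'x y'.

d=440: √d = [20; 1,40] (ℓ=2, even), read p_1/q_1
a_0=20:  p_0=20·1+0=20,  q_0=20·0+1=1
a_1=1:  p_1=1·20+1=21,  q_1=1·1+0=1
→ (21, 1).  Check: 21²=441, 440·1²=440, difference 1.

21 1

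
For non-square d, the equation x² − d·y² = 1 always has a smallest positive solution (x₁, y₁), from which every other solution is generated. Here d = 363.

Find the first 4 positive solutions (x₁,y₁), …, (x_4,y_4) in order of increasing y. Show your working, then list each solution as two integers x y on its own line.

362 19
262087 13756
189750626 9959325
137379191137 7210537544

[19; 19,38] for √363; ℓ=2 ⇒ convergent index 1
k=0  a_k=19  p_k/q_k = 19/1
k=1  a_k=19  p_k/q_k = 362/19
→ (362, 19).  Check: 362²=131044, 363·19²=131043, difference 1.
n=2: (362,19)∘(362,19) = (362·362+363·19·19, 362·19+19·362) = (262087,13756)
n=3: (262087,13756)∘(362,19) = (362·262087+363·19·13756, 362·13756+19·262087) = (189750626,9959325)
n=4: (189750626,9959325)∘(362,19) = (362·189750626+363·19·9959325, 362·9959325+19·189750626) = (137379191137,7210537544)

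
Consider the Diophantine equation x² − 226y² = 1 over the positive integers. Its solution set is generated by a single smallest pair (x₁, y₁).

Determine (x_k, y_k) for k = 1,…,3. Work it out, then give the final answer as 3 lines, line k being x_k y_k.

[15; 30] for √226; ℓ=1 ⇒ convergent index 1
i=0: a=15 ⇒ p=15, q=1
i=1: a=30 ⇒ p=451, q=30
fundamental: x₁=451, y₁=30  (since 203401 − 226·900 = 1)
(x_2, y_2) = (451·451 + 226·30·30, 451·30 + 30·451) = (406801, 27060)
(x_3, y_3) = (451·406801 + 226·30·27060, 451·27060 + 30·406801) = (366934051, 24408090)

451 30
406801 27060
366934051 24408090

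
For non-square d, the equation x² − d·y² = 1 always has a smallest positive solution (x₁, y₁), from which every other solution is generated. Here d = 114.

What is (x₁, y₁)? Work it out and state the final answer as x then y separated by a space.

[10; 1,2,10,2,1,20] for √114; ℓ=6 ⇒ convergent index 5
i=0: a=10 ⇒ p=10, q=1
i=1: a=1 ⇒ p=11, q=1
i=2: a=2 ⇒ p=32, q=3
i=3: a=10 ⇒ p=331, q=31
i=4: a=2 ⇒ p=694, q=65
i=5: a=1 ⇒ p=1025, q=96
fundamental: x₁=1025, y₁=96  (since 1050625 − 114·9216 = 1)

1025 96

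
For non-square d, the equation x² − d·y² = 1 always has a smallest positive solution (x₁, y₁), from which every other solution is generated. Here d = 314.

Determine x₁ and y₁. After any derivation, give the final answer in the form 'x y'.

392499 22150

√314 → a₀=17, period (1,2,1,1,2,1,34); ℓ=7 odd so k=13
i=0: a=17 ⇒ p=17, q=1
i=1: a=1 ⇒ p=18, q=1
…
i=3: a=1 ⇒ p=71, q=4
…
i=9: a=2 ⇒ p=47029, q=2654
i=10: a=1 ⇒ p=62853, q=3547
…
i=12: a=2 ⇒ p=282617, q=15949
i=13: a=1 ⇒ p=392499, q=22150
fundamental: x₁=392499, y₁=22150  (since 154055465001 − 314·490622500 = 1)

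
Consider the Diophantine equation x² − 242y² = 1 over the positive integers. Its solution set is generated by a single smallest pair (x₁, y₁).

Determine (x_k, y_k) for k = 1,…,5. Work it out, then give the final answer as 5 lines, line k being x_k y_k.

19601 1260
768398401 49394520
30122754096401 1936363971780
1180872205318713601 75909340372325040
46292552162781456490001 2975797959339522246300

d=242: √d = [15; 1,1,3,1,14,1,3,1,1,30] (ℓ=10, even), read p_9/q_9
k=0  a_k=15  p_k/q_k = 15/1
k=1  a_k=1  p_k/q_k = 16/1
k=2  a_k=1  p_k/q_k = 31/2
…
k=5  a_k=14  p_k/q_k = 2069/133
k=6  a_k=1  p_k/q_k = 2209/142
…
k=8  a_k=1  p_k/q_k = 10905/701
k=9  a_k=1  p_k/q_k = 19601/1260
fundamental: x₁=19601, y₁=1260  (since 384199201 − 242·1587600 = 1)
n=2: (19601,1260)∘(19601,1260) = (19601·19601+242·1260·1260, 19601·1260+1260·19601) = (768398401,49394520)
n=3: (768398401,49394520)∘(19601,1260) = (19601·768398401+242·1260·49394520, 19601·49394520+1260·768398401) = (30122754096401,1936363971780)
n=4: (30122754096401,1936363971780)∘(19601,1260) = (19601·30122754096401+242·1260·1936363971780, 19601·1936363971780+1260·30122754096401) = (1180872205318713601,75909340372325040)
n=5: (1180872205318713601,75909340372325040)∘(19601,1260) = (19601·1180872205318713601+242·1260·75909340372325040, 19601·75909340372325040+1260·1180872205318713601) = (46292552162781456490001,2975797959339522246300)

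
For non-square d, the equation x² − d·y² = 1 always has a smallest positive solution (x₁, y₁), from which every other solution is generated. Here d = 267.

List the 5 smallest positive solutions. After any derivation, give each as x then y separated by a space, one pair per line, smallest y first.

2402 147
11539207 706188
55434348026 3392527005
266306596377697 16297699025832
1279336833564108362 78294142727569923

d=267: √d = [16; 2,1,15,1,2,32] (ℓ=6, even), read p_5/q_5
a_0=16:  p_0=16·1+0=16,  q_0=16·0+1=1
a_1=2:  p_1=2·16+1=33,  q_1=2·1+0=2
a_2=1:  p_2=1·33+16=49,  q_2=1·2+1=3
a_3=15:  p_3=15·49+33=768,  q_3=15·3+2=47
a_4=1:  p_4=1·768+49=817,  q_4=1·47+3=50
a_5=2:  p_5=2·817+768=2402,  q_5=2·50+47=147
fundamental: x₁=2402, y₁=147  (since 5769604 − 267·21609 = 1)
k=2:  x_2 = 2402·2402+267·147·147 = 11539207,  y_2 = 2402·147+147·2402 = 706188
k=3:  x_3 = 2402·11539207+267·147·706188 = 55434348026,  y_3 = 2402·706188+147·11539207 = 3392527005
k=4:  x_4 = 2402·55434348026+267·147·3392527005 = 266306596377697,  y_4 = 2402·3392527005+147·55434348026 = 16297699025832
k=5:  x_5 = 2402·266306596377697+267·147·16297699025832 = 1279336833564108362,  y_5 = 2402·16297699025832+147·266306596377697 = 78294142727569923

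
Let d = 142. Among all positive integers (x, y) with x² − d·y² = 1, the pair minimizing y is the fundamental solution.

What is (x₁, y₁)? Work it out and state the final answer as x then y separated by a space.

[11; 1,10,1,22] for √142; ℓ=4 ⇒ convergent index 3
a_0=11:  p_0=11·1+0=11,  q_0=11·0+1=1
…
a_2=10:  p_2=10·12+11=131,  q_2=10·1+1=11
a_3=1:  p_3=1·131+12=143,  q_3=1·11+1=12
fundamental: x₁=143, y₁=12  (since 20449 − 142·144 = 1)

143 12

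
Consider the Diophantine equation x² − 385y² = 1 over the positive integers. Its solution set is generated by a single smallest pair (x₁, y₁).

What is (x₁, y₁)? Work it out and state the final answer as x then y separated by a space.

d=385: √d = [19; 1,1,1,1,1,…,1,1,38] (ℓ=16, even), read p_15/q_15
a_0=19:  p_0=19·1+0=19,  q_0=19·0+1=1
a_1=1:  p_1=1·19+1=20,  q_1=1·1+0=1
a_2=1:  p_2=1·20+19=39,  q_2=1·1+1=2
a_3=1:  p_3=1·39+20=59,  q_3=1·2+1=3
…
a_6=3:  p_6=3·157+98=569,  q_6=3·8+5=29
a_7=1:  p_7=1·569+157=726,  q_7=1·29+8=37
a_8=2:  p_8=2·726+569=2021,  q_8=2·37+29=103
a_9=1:  p_9=1·2021+726=2747,  q_9=1·103+37=140
a_10=3:  p_10=3·2747+2021=10262,  q_10=3·140+103=523
a_11=1:  p_11=1·10262+2747=13009,  q_11=1·523+140=663
a_12=1:  p_12=1·13009+10262=23271,  q_12=1·663+523=1186
…
a_14=1:  p_14=1·36280+23271=59551,  q_14=1·1849+1186=3035
a_15=1:  p_15=1·59551+36280=95831,  q_15=1·3035+1849=4884
fundamental: x₁=95831, y₁=4884  (since 9183580561 − 385·23853456 = 1)

95831 4884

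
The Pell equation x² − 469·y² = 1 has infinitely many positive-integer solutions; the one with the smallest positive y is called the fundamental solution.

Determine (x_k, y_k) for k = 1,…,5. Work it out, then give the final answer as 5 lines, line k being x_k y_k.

d=469: √d = [21; 1,1,1,10,6,10,1,1,1,42] (ℓ=10, even), read p_9/q_9
a_0=21:  p_0=21·1+0=21,  q_0=21·0+1=1
…
a_3=1:  p_3=1·43+22=65,  q_3=1·2+1=3
a_4=10:  p_4=10·65+43=693,  q_4=10·3+2=32
…
a_6=10:  p_6=10·4223+693=42923,  q_6=10·195+32=1982
…
a_8=1:  p_8=1·47146+42923=90069,  q_8=1·2177+1982=4159
a_9=1:  p_9=1·90069+47146=137215,  q_9=1·4159+2177=6336
(x₁, y₁) = (137215, 6336);  137215² − 469·6336² = 1 ✓
n=2: (137215,6336)∘(137215,6336) = (137215·137215+469·6336·6336, 137215·6336+6336·137215) = (37655912449,1738788480)
n=3: (37655912449,1738788480)∘(137215,6336) = (137215·37655912449+469·6336·1738788480, 137215·1738788480+6336·37655912449) = (10333912053241855,477175722560064)
n=4: (10333912053241855,477175722560064)∘(137215,6336) = (137215·10333912053241855+469·6336·477175722560064, 137215·477175722560064+6336·10333912053241855) = (2835935484733506355201,130951333540419575040)
n=5: (2835935484733506355201,130951333540419575040)∘(137215,6336) = (137215·2835935484733506355201+469·6336·130951333540419575040, 137215·130951333540419575040+6336·2835935484733506355201) = (778265775065082237004568575,35936974463020168255667136)

137215 6336
37655912449 1738788480
10333912053241855 477175722560064
2835935484733506355201 130951333540419575040
778265775065082237004568575 35936974463020168255667136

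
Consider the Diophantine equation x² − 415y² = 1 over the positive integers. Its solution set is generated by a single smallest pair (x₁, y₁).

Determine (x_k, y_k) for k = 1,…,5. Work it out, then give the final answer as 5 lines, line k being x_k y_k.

18412804 903849
678062702284831 33284788965192
24970071273761872339444 1225732590794885332887
919538056459614718055705397121 45138347901436822389057205104
33862548008263614468078655355989935124 1662247105585933832332453329850170345

√415 → a₀=20, period (2,1,2,4,6,…,1,2,40); ℓ=16 even so k=15
i=0: a=20 ⇒ p=20, q=1
…
i=7: a=1 ⇒ p=9595, q=471
…
i=14: a=1 ⇒ p=6841255, q=335824
i=15: a=2 ⇒ p=18412804, q=903849
fundamental: x₁=18412804, y₁=903849  (since 339031351142416 − 415·816943014801 = 1)
(18412804+903849√415)^2 = 678062702284831 + 33284788965192√415
(18412804+903849√415)^3 = 24970071273761872339444 + 1225732590794885332887√415
(18412804+903849√415)^4 = 919538056459614718055705397121 + 45138347901436822389057205104√415
(18412804+903849√415)^5 = 33862548008263614468078655355989935124 + 1662247105585933832332453329850170345√415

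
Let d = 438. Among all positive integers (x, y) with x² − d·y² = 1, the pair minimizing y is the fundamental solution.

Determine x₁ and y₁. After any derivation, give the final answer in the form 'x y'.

293 14

√438 → a₀=20, period (1,12,1,40); ℓ=4 even so k=3
a_0=20:  p_0=20·1+0=20,  q_0=20·0+1=1
…
a_2=12:  p_2=12·21+20=272,  q_2=12·1+1=13
a_3=1:  p_3=1·272+21=293,  q_3=1·13+1=14
(x₁, y₁) = (293, 14);  293² − 438·14² = 1 ✓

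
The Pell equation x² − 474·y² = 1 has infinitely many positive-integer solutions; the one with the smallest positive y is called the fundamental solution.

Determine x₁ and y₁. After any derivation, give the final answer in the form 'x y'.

√474 → a₀=21, period (1,3,2,1,1,…,3,1,42); ℓ=14 even so k=13
step 0: (21, 1)  from 21·(1,0) + (0,1)
…
step 2: (87, 4)  from 3·(22,1) + (21,1)
step 3: (196, 9)  from 2·(87,4) + (22,1)
…
step 8: (5813, 267)  from 1·(5051,232) + (762,35)
step 9: (10864, 499)  from 1·(5813,267) + (5051,232)
…
step 12: (149331, 6859)  from 3·(44218,2031) + (16677,766)
step 13: (193549, 8890)  from 1·(149331,6859) + (44218,2031)
(x₁, y₁) = (193549, 8890);  193549² − 474·8890² = 1 ✓

193549 8890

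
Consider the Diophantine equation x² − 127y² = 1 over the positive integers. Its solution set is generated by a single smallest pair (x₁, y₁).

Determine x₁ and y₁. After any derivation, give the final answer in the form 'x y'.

4730624 419775

√127 = [11; 3,1,2,2,7,11,7,2,2,1,3,22, …], period ℓ=12 (even) → k=11
k=0  a_k=11  p_k/q_k = 11/1
k=1  a_k=3  p_k/q_k = 34/3
k=2  a_k=1  p_k/q_k = 45/4
k=3  a_k=2  p_k/q_k = 124/11
…
k=5  a_k=7  p_k/q_k = 2175/193
k=6  a_k=11  p_k/q_k = 24218/2149
k=7  a_k=7  p_k/q_k = 171701/15236
…
k=9  a_k=2  p_k/q_k = 906941/80478
k=10  a_k=1  p_k/q_k = 1274561/113099
k=11  a_k=3  p_k/q_k = 4730624/419775
(x₁, y₁) = (4730624, 419775);  4730624² − 127·419775² = 1 ✓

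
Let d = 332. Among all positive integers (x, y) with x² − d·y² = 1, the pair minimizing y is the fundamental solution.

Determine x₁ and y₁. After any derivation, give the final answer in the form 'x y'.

[18; 4,1,1,8,1,1,4,36] for √332; ℓ=8 ⇒ convergent index 7
k=0  a_k=18  p_k/q_k = 18/1
k=1  a_k=4  p_k/q_k = 73/4
…
k=3  a_k=1  p_k/q_k = 164/9
k=4  a_k=8  p_k/q_k = 1403/77
…
k=6  a_k=1  p_k/q_k = 2970/163
k=7  a_k=4  p_k/q_k = 13447/738
(x₁, y₁) = (13447, 738);  13447² − 332·738² = 1 ✓

13447 738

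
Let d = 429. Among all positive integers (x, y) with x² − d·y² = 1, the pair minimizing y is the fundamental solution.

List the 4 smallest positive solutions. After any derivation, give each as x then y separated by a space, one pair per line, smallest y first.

√429 = [20; 1,2,2,9,1,12,1,9,2,2,1,40, …], period ℓ=12 (even) → k=11
a_0=20:  p_0=20·1+0=20,  q_0=20·0+1=1
a_1=1:  p_1=1·20+1=21,  q_1=1·1+0=1
…
a_3=2:  p_3=2·62+21=145,  q_3=2·3+1=7
…
a_6=12:  p_6=12·1512+1367=19511,  q_6=12·73+66=942
a_7=1:  p_7=1·19511+1512=21023,  q_7=1·942+73=1015
…
a_10=2:  p_10=2·438459+208718=1085636,  q_10=2·21169+10077=52415
a_11=1:  p_11=1·1085636+438459=1524095,  q_11=1·52415+21169=73584
→ (1524095, 73584).  Check: 1524095²=2322865569025, 429·73584²=2322865569024, difference 1.
(x_2, y_2) = (1524095·1524095 + 429·73584·73584, 1524095·73584 + 73584·1524095) = (4645731138049, 224298012960)
(x_3, y_3) = (1524095·4645731138049 + 429·73584·224298012960, 1524095·224298012960 + 73584·4645731138049) = (14161071197688057215, 683702960124468816)
(x_4, y_4) = (1524095·14161071197688057215 + 429·73584·683702960124468816, 1524095·683702960124468816 + 73584·14161071197688057215) = (43165635614076113391052801, 2084056526021580302230080)

1524095 73584
4645731138049 224298012960
14161071197688057215 683702960124468816
43165635614076113391052801 2084056526021580302230080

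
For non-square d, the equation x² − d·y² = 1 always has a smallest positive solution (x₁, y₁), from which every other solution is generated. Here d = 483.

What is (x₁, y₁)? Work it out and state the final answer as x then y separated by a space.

22 1

[21; 1,42] for √483; ℓ=2 ⇒ convergent index 1
k=0  a_k=21  p_k/q_k = 21/1
k=1  a_k=1  p_k/q_k = 22/1
fundamental: x₁=22, y₁=1  (since 484 − 483·1 = 1)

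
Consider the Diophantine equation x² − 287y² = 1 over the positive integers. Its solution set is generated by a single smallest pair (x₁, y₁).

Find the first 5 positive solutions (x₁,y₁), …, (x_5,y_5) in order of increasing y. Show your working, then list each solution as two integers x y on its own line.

√287 → a₀=16, period (1,15,1,32); ℓ=4 even so k=3
k=0  a_k=16  p_k/q_k = 16/1
k=1  a_k=1  p_k/q_k = 17/1
k=2  a_k=15  p_k/q_k = 271/16
k=3  a_k=1  p_k/q_k = 288/17
(x₁, y₁) = (288, 17);  288² − 287·17² = 1 ✓
(288+17√287)^2 = 165887 + 9792√287
(288+17√287)^3 = 95550624 + 5640175√287
(288+17√287)^4 = 55036993537 + 3248731008√287
(288+17√287)^5 = 31701212726688 + 1871263420433√287

288 17
165887 9792
95550624 5640175
55036993537 3248731008
31701212726688 1871263420433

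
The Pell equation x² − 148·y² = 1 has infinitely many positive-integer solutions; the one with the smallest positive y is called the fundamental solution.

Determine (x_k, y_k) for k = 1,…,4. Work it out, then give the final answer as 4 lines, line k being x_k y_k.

73 6
10657 876
1555849 127890
227143297 18671064

√148 → a₀=12, period (6,24); ℓ=2 even so k=1
i=0: a=12 ⇒ p=12, q=1
i=1: a=6 ⇒ p=73, q=6
→ (73, 6).  Check: 73²=5329, 148·6²=5328, difference 1.
(73+6√148)^2 = 10657 + 876√148
(73+6√148)^3 = 1555849 + 127890√148
(73+6√148)^4 = 227143297 + 18671064√148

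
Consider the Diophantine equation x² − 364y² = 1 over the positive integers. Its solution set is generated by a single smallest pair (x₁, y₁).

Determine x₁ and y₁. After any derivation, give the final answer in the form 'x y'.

√364 → a₀=19, period (12,1,2,3,1,8,1,3,2,1,12,38); ℓ=12 even so k=11
a_0=19:  p_0=19·1+0=19,  q_0=19·0+1=1
…
a_2=1:  p_2=1·229+19=248,  q_2=1·12+1=13
…
a_4=3:  p_4=3·725+248=2423,  q_4=3·38+13=127
…
a_9=2:  p_9=2·119872+30755=270499,  q_9=2·6283+1612=14178
a_10=1:  p_10=1·270499+119872=390371,  q_10=1·14178+6283=20461
a_11=12:  p_11=12·390371+270499=4954951,  q_11=12·20461+14178=259710
→ (4954951, 259710).  Check: 4954951²=24551539412401, 364·259710²=24551539412400, difference 1.

4954951 259710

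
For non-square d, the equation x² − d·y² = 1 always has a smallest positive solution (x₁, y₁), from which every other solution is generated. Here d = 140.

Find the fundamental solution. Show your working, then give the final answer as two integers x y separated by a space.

71 6

d=140: √d = [11; 1,4,1,22] (ℓ=4, even), read p_3/q_3
i=0: a=11 ⇒ p=11, q=1
…
i=2: a=4 ⇒ p=59, q=5
i=3: a=1 ⇒ p=71, q=6
(x₁, y₁) = (71, 6);  71² − 140·6² = 1 ✓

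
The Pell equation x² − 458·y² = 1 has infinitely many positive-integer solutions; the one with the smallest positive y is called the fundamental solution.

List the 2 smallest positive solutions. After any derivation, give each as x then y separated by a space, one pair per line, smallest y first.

22899 1070
1048728401 49003860

d=458: √d = [21; 2,2,42] (ℓ=3, odd), read p_5/q_5
i=0: a=21 ⇒ p=21, q=1
i=1: a=2 ⇒ p=43, q=2
i=2: a=2 ⇒ p=107, q=5
…
i=4: a=2 ⇒ p=9181, q=429
i=5: a=2 ⇒ p=22899, q=1070
→ (22899, 1070).  Check: 22899²=524364201, 458·1070²=524364200, difference 1.
n=2: (22899,1070)∘(22899,1070) = (22899·22899+458·1070·1070, 22899·1070+1070·22899) = (1048728401,49003860)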